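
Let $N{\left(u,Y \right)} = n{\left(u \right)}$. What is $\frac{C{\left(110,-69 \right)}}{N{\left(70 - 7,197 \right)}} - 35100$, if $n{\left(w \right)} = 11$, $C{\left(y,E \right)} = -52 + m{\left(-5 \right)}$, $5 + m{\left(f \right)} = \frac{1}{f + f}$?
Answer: $- \frac{3861571}{110} \approx -35105.0$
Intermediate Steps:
$m{\left(f \right)} = -5 + \frac{1}{2 f}$ ($m{\left(f \right)} = -5 + \frac{1}{f + f} = -5 + \frac{1}{2 f}$)
$C{\left(y,E \right)} = - \frac{571}{10}$ ($C{\left(y,E \right)} = -52 - \left(5 - \frac{1}{2 \left(-5\right)}\right) = -52 + \left(-5 + \frac{1}{2} \left(- \frac{1}{5}\right)\right) = -52 - \frac{51}{10} = - \frac{571}{10}$)
$N{\left(u,Y \right)} = 11$
$\frac{C{\left(110,-69 \right)}}{N{\left(70 - 7,197 \right)}} - 35100 = - \frac{571}{10 \cdot 11} - 35100 = \left(- \frac{571}{10}\right) \frac{1}{11} - 35100 = - \frac{571}{110} - 35100 = - \frac{3861571}{110}$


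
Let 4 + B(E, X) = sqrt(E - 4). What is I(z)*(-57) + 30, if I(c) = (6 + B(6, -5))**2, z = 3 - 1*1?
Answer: -312 - 228*sqrt(2) ≈ -634.44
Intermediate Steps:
B(E, X) = -4 + sqrt(-4 + E) (B(E, X) = -4 + sqrt(E - 4) = -4 + sqrt(-4 + E))
z = 2 (z = 3 - 1 = 2)
I(c) = (2 + sqrt(2))**2 (I(c) = (6 + (-4 + sqrt(-4 + 6)))**2 = (6 + (-4 + sqrt(2)))**2 = (2 + sqrt(2))**2)
I(z)*(-57) + 30 = (2 + sqrt(2))**2*(-57) + 30 = -57*(2 + sqrt(2))**2 + 30 = 30 - 57*(2 + sqrt(2))**2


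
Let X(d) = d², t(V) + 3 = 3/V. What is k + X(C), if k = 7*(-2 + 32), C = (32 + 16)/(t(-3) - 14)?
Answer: 1954/9 ≈ 217.11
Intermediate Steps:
t(V) = -3 + 3/V
C = -8/3 (C = (32 + 16)/((-3 + 3/(-3)) - 14) = 48/((-3 + 3*(-⅓)) - 14) = 48/((-3 - 1) - 14) = 48/(-4 - 14) = 48/(-18) = 48*(-1/18) = -8/3 ≈ -2.6667)
k = 210 (k = 7*30 = 210)
k + X(C) = 210 + (-8/3)² = 210 + 64/9 = 1954/9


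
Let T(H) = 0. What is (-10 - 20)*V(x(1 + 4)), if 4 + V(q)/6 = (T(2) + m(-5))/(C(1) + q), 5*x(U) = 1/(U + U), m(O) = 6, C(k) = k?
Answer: -5760/17 ≈ -338.82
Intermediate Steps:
x(U) = 1/(10*U) (x(U) = 1/(5*(U + U)) = 1/(5*((2*U))) = (1/(2*U))/5 = 1/(10*U))
V(q) = -24 + 36/(1 + q) (V(q) = -24 + 6*((0 + 6)/(1 + q)) = -24 + 6*(6/(1 + q)) = -24 + 36/(1 + q))
(-10 - 20)*V(x(1 + 4)) = (-10 - 20)*(12*(1 - 1/(5*(1 + 4)))/(1 + 1/(10*(1 + 4)))) = -360*(1 - 1/(5*5))/(1 + (1/10)/5) = -360*(1 - 1/(5*5))/(1 + (1/10)*(1/5)) = -360*(1 - 2*1/50)/(1 + 1/50) = -360*(1 - 1/25)/51/50 = -360*50*24/(51*25) = -30*192/17 = -5760/17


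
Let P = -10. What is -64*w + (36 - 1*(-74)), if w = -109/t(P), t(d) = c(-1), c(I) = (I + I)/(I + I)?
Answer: 7086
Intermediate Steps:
c(I) = 1 (c(I) = (2*I)/((2*I)) = (2*I)*(1/(2*I)) = 1)
t(d) = 1
w = -109 (w = -109/1 = -109*1 = -109)
-64*w + (36 - 1*(-74)) = -64*(-109) + (36 - 1*(-74)) = 6976 + (36 + 74) = 6976 + 110 = 7086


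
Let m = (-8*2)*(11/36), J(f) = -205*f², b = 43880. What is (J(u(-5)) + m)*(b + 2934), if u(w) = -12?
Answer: -12439603336/9 ≈ -1.3822e+9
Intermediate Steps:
m = -44/9 (m = -176/36 = -16*11/36 = -44/9 ≈ -4.8889)
(J(u(-5)) + m)*(b + 2934) = (-205*(-12)² - 44/9)*(43880 + 2934) = (-205*144 - 44/9)*46814 = (-29520 - 44/9)*46814 = -265724/9*46814 = -12439603336/9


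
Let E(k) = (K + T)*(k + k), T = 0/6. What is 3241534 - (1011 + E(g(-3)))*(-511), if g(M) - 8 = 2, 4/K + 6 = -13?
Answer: 71364065/19 ≈ 3.7560e+6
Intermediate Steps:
K = -4/19 (K = 4/(-6 - 13) = 4/(-19) = 4*(-1/19) = -4/19 ≈ -0.21053)
T = 0 (T = 0*(1/6) = 0)
g(M) = 10 (g(M) = 8 + 2 = 10)
E(k) = -8*k/19 (E(k) = (-4/19 + 0)*(k + k) = -8*k/19)
3241534 - (1011 + E(g(-3)))*(-511) = 3241534 - (1011 - 8/19*10)*(-511) = 3241534 - (1011 - 80/19)*(-511) = 3241534 - 19129*(-511)/19 = 3241534 - 1*(-9774919/19) = 3241534 + 9774919/19 = 71364065/19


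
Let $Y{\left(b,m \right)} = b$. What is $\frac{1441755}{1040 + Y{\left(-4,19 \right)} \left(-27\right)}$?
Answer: $\frac{205965}{164} \approx 1255.9$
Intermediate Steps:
$\frac{1441755}{1040 + Y{\left(-4,19 \right)} \left(-27\right)} = \frac{1441755}{1040 - -108} = \frac{1441755}{1040 + 108} = \frac{1441755}{1148} = 1441755 \cdot \frac{1}{1148} = \frac{205965}{164}$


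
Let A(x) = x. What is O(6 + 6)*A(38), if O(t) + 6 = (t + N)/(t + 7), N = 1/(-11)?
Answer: -2246/11 ≈ -204.18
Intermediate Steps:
N = -1/11 ≈ -0.090909
O(t) = -6 + (-1/11 + t)/(7 + t) (O(t) = -6 + (t - 1/11)/(t + 7) = -6 + (-1/11 + t)/(7 + t))
O(6 + 6)*A(38) = ((-463 - 55*(6 + 6))/(11*(7 + (6 + 6))))*38 = ((-463 - 55*12)/(11*(7 + 12)))*38 = ((1/11)*(-463 - 660)/19)*38 = ((1/11)*(1/19)*(-1123))*38 = -1123/209*38 = -2246/11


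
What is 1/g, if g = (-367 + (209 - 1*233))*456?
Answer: -1/178296 ≈ -5.6087e-6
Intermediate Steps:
g = -178296 (g = (-367 + (209 - 233))*456 = (-367 - 24)*456 = -391*456 = -178296)
1/g = 1/(-178296) = -1/178296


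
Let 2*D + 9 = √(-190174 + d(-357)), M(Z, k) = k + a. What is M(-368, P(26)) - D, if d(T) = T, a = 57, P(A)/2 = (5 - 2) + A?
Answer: 239/2 - I*√190531/2 ≈ 119.5 - 218.25*I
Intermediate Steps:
P(A) = 6 + 2*A (P(A) = 2*((5 - 2) + A) = 2*(3 + A) = 6 + 2*A)
M(Z, k) = 57 + k (M(Z, k) = k + 57 = 57 + k)
D = -9/2 + I*√190531/2 (D = -9/2 + √(-190174 - 357)/2 = -9/2 + √(-190531)/2 = -9/2 + (I*√190531)/2 = -9/2 + I*√190531/2 ≈ -4.5 + 218.25*I)
M(-368, P(26)) - D = (57 + (6 + 2*26)) - (-9/2 + I*√190531/2) = (57 + (6 + 52)) + (9/2 - I*√190531/2) = (57 + 58) + (9/2 - I*√190531/2) = 115 + (9/2 - I*√190531/2) = 239/2 - I*√190531/2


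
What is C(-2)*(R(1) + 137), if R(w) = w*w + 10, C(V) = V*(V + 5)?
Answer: -888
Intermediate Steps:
C(V) = V*(5 + V)
R(w) = 10 + w² (R(w) = w² + 10 = 10 + w²)
C(-2)*(R(1) + 137) = (-2*(5 - 2))*((10 + 1²) + 137) = (-2*3)*((10 + 1) + 137) = -6*(11 + 137) = -6*148 = -888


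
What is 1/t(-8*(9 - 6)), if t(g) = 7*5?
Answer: 1/35 ≈ 0.028571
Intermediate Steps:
t(g) = 35
1/t(-8*(9 - 6)) = 1/35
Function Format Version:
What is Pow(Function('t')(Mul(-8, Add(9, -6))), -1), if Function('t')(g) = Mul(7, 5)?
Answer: Rational(1, 35) ≈ 0.028571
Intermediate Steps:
Function('t')(g) = 35
Pow(Function('t')(Mul(-8, Add(9, -6))), -1) = Pow(35, -1) = Rational(1, 35)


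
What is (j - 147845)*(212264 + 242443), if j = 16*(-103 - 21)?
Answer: -68128295103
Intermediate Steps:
j = -1984 (j = 16*(-124) = -1984)
(j - 147845)*(212264 + 242443) = (-1984 - 147845)*(212264 + 242443) = -149829*454707 = -68128295103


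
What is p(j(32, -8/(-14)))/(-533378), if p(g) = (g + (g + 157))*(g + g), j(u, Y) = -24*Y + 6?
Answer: 53514/13067761 ≈ 0.0040951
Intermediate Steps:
j(u, Y) = 6 - 24*Y
p(g) = 2*g*(157 + 2*g) (p(g) = (g + (157 + g))*(2*g) = (157 + 2*g)*(2*g) = 2*g*(157 + 2*g))
p(j(32, -8/(-14)))/(-533378) = (2*(6 - (-192)/(-14))*(157 + 2*(6 - (-192)/(-14))))/(-533378) = (2*(6 - (-192)*(-1)/14)*(157 + 2*(6 - (-192)*(-1)/14)))*(-1/533378) = (2*(6 - 24*4/7)*(157 + 2*(6 - 24*4/7)))*(-1/533378) = (2*(6 - 96/7)*(157 + 2*(6 - 96/7)))*(-1/533378) = (2*(-54/7)*(157 + 2*(-54/7)))*(-1/533378) = (2*(-54/7)*(157 - 108/7))*(-1/533378) = (2*(-54/7)*(991/7))*(-1/533378) = -107028/49*(-1/533378) = 53514/13067761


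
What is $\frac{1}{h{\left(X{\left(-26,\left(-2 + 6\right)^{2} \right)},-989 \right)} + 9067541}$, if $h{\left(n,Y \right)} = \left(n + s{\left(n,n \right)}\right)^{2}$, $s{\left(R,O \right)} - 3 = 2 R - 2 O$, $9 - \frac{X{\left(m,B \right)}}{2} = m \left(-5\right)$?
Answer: $\frac{1}{9124662} \approx 1.0959 \cdot 10^{-7}$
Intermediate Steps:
$X{\left(m,B \right)} = 18 + 10 m$ ($X{\left(m,B \right)} = 18 - 2 m \left(-5\right) = 18 - 2 \left(- 5 m\right) = 18 + 10 m$)
$s{\left(R,O \right)} = 3 - 2 O + 2 R$ ($s{\left(R,O \right)} = 3 - \left(- 2 R + 2 O\right) = 3 - 2 O + 2 R$)
$h{\left(n,Y \right)} = \left(3 + n\right)^{2}$ ($h{\left(n,Y \right)} = \left(n + \left(3 - 2 n + 2 n\right)\right)^{2} = \left(n + 3\right)^{2} = \left(3 + n\right)^{2}$)
$\frac{1}{h{\left(X{\left(-26,\left(-2 + 6\right)^{2} \right)},-989 \right)} + 9067541} = \frac{1}{\left(3 + \left(18 + 10 \left(-26\right)\right)\right)^{2} + 9067541} = \frac{1}{\left(3 + \left(18 - 260\right)\right)^{2} + 9067541} = \frac{1}{\left(3 - 242\right)^{2} + 9067541} = \frac{1}{\left(-239\right)^{2} + 9067541} = \frac{1}{57121 + 9067541} = \frac{1}{9124662}$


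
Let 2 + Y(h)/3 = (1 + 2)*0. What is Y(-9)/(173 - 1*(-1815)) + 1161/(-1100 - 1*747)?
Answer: -1159575/1835918 ≈ -0.63161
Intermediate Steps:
Y(h) = -6 (Y(h) = -6 + 3*((1 + 2)*0) = -6 + 3*(3*0) = -6 + 3*0 = -6 + 0 = -6)
Y(-9)/(173 - 1*(-1815)) + 1161/(-1100 - 1*747) = -6/(173 - 1*(-1815)) + 1161/(-1100 - 1*747) = -6/(173 + 1815) + 1161/(-1100 - 747) = -6/1988 + 1161/(-1847) = -6*1/1988 + 1161*(-1/1847) = -3/994 - 1161/1847 = -1159575/1835918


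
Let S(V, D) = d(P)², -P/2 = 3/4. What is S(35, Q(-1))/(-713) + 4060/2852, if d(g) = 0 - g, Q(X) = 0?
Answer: 4051/2852 ≈ 1.4204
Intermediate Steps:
P = -3/2 (P = -6/4 = -2*¾ = -3/2 ≈ -1.5000)
d(g) = -g
S(V, D) = 9/4 (S(V, D) = (-1*(-3/2))² = (3/2)² = 9/4)
S(35, Q(-1))/(-713) + 4060/2852 = (9/4)/(-713) + 4060/2852 = (9/4)*(-1/713) + 4060*(1/2852) = -9/2852 + 1015/713 = 4051/2852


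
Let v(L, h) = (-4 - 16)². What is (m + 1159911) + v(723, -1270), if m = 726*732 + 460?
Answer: 1692203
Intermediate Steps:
v(L, h) = 400 (v(L, h) = (-20)² = 400)
m = 531892 (m = 531432 + 460 = 531892)
(m + 1159911) + v(723, -1270) = (531892 + 1159911) + 400 = 1691803 + 400 = 1692203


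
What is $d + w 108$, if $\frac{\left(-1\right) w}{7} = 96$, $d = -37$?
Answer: $-72613$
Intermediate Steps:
$w = -672$ ($w = \left(-7\right) 96 = -672$)
$d + w 108 = -37 - 72576 = -72613$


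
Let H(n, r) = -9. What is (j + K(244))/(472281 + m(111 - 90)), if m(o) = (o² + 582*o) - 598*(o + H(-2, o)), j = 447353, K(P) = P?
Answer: 149199/159256 ≈ 0.93685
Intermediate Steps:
m(o) = 5382 + o² - 16*o (m(o) = (o² + 582*o) - 598*(o - 9) = (o² + 582*o) - 598*(-9 + o) = (o² + 582*o) + (5382 - 598*o) = 5382 + o² - 16*o)
(j + K(244))/(472281 + m(111 - 90)) = (447353 + 244)/(472281 + (5382 + (111 - 90)² - 16*(111 - 90))) = 447597/(472281 + (5382 + 21² - 16*21)) = 447597/(472281 + (5382 + 441 - 336)) = 447597/(472281 + 5487) = 447597/477768 = 447597*(1/477768) = 149199/159256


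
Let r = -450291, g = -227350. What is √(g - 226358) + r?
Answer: -450291 + 6*I*√12603 ≈ -4.5029e+5 + 673.58*I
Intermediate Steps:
√(g - 226358) + r = √(-227350 - 226358) - 450291 = √(-453708) - 450291 = 6*I*√12603 - 450291 = -450291 + 6*I*√12603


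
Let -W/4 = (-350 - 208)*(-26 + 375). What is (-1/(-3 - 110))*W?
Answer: 778968/113 ≈ 6893.5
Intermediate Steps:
W = 778968 (W = -4*(-350 - 208)*(-26 + 375) = -(-2232)*349 = -4*(-194742) = 778968)
(-1/(-3 - 110))*W = -1/(-3 - 110)*778968 = -1/(-113)*778968 = -1*(-1/113)*778968 = (1/113)*778968 = 778968/113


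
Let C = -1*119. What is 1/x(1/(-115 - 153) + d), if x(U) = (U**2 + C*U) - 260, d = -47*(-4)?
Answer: 71824/912957813 ≈ 7.8672e-5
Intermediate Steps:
d = 188
C = -119
x(U) = -260 + U**2 - 119*U (x(U) = (U**2 - 119*U) - 260 = -260 + U**2 - 119*U)
1/x(1/(-115 - 153) + d) = 1/(-260 + (1/(-115 - 153) + 188)**2 - 119*(1/(-115 - 153) + 188)) = 1/(-260 + (1/(-268) + 188)**2 - 119*(1/(-268) + 188)) = 1/(-260 + (-1/268 + 188)**2 - 119*(-1/268 + 188)) = 1/(-260 + (50383/268)**2 - 119*50383/268) = 1/(-260 + 2538446689/71824 - 5995577/268) = 1/(912957813/71824) = 71824/912957813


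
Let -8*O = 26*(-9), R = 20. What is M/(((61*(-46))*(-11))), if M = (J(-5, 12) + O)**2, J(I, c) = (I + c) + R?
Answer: 50625/493856 ≈ 0.10251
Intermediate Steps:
O = 117/4 (O = -13*(-9)/4 = -1/8*(-234) = 117/4 ≈ 29.250)
J(I, c) = 20 + I + c (J(I, c) = (I + c) + 20 = 20 + I + c)
M = 50625/16 (M = ((20 - 5 + 12) + 117/4)**2 = (27 + 117/4)**2 = (225/4)**2 = 50625/16 ≈ 3164.1)
M/(((61*(-46))*(-11))) = 50625/(16*(((61*(-46))*(-11)))) = 50625/(16*((-2806*(-11)))) = (50625/16)/30866 = (50625/16)*(1/30866) = 50625/493856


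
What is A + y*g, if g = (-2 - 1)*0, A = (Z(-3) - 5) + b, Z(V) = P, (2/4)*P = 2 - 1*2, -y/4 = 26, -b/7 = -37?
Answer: 254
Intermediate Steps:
b = 259 (b = -7*(-37) = 259)
y = -104 (y = -4*26 = -104)
P = 0 (P = 2*(2 - 1*2) = 2*(2 - 2) = 2*0 = 0)
Z(V) = 0
A = 254 (A = (0 - 5) + 259 = -5 + 259 = 254)
g = 0 (g = -3*0 = 0)
A + y*g = 254 - 104*0 = 254 + 0 = 254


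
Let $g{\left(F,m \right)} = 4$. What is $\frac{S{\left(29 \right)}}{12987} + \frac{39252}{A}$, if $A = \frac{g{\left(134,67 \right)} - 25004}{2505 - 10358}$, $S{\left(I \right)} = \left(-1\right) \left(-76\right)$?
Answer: $\frac{1000798032643}{81168750} \approx 12330.0$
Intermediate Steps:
$S{\left(I \right)} = 76$
$A = \frac{25000}{7853}$ ($A = \frac{4 - 25004}{2505 - 10358} = - \frac{25000}{-7853} = \left(-25000\right) \left(- \frac{1}{7853}\right) = \frac{25000}{7853} \approx 3.1835$)
$\frac{S{\left(29 \right)}}{12987} + \frac{39252}{A} = \frac{76}{12987} + \frac{39252}{\frac{25000}{7853}} = 76 \cdot \frac{1}{12987} + 39252 \cdot \frac{7853}{25000} = \frac{76}{12987} + \frac{77061489}{6250} = \frac{1000798032643}{81168750}$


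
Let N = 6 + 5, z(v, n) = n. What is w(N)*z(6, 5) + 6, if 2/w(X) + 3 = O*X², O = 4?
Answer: 2896/481 ≈ 6.0208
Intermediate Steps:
N = 11
w(X) = 2/(-3 + 4*X²)
w(N)*z(6, 5) + 6 = (2/(-3 + 4*11²))*5 + 6 = (2/(-3 + 4*121))*5 + 6 = (2/(-3 + 484))*5 + 6 = (2/481)*5 + 6 = 10/481 + 6 = 2896/481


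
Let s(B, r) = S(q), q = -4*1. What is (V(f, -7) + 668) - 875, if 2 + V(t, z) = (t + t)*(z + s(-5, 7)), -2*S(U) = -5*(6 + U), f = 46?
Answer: -393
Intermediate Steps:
q = -4
S(U) = 15 + 5*U/2 (S(U) = -(-5)*(6 + U)/2 = -(-30 - 5*U)/2 = 15 + 5*U/2)
s(B, r) = 5 (s(B, r) = 15 + (5/2)*(-4) = 15 - 10 = 5)
V(t, z) = -2 + 2*t*(5 + z) (V(t, z) = -2 + (t + t)*(z + 5) = -2 + (2*t)*(5 + z) = -2 + 2*t*(5 + z))
(V(f, -7) + 668) - 875 = ((-2 + 10*46 + 2*46*(-7)) + 668) - 875 = ((-2 + 460 - 644) + 668) - 875 = (-186 + 668) - 875 = 482 - 875 = -393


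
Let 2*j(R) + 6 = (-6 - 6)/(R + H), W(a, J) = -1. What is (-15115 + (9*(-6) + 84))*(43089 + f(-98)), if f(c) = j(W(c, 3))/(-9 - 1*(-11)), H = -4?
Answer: -1299967977/2 ≈ -6.4998e+8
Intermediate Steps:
j(R) = -3 - 6/(-4 + R) (j(R) = -3 + ((-6 - 6)/(R - 4))/2 = -3 + (-12/(-4 + R))/2 = -3 - 6/(-4 + R))
f(c) = -9/10 (f(c) = (3*(2 - 1*(-1))/(-4 - 1))/(-9 - 1*(-11)) = (3*(2 + 1)/(-5))/(-9 + 11) = (3*(-1/5)*3)/2 = -9/5*1/2 = -9/10)
(-15115 + (9*(-6) + 84))*(43089 + f(-98)) = (-15115 + (9*(-6) + 84))*(43089 - 9/10) = (-15115 + (-54 + 84))*(430881/10) = (-15115 + 30)*(430881/10) = -15085*430881/10 = -1299967977/2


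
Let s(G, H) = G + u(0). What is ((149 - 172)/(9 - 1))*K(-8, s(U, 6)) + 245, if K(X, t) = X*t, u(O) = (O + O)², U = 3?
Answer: 314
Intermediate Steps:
u(O) = 4*O² (u(O) = (2*O)² = 4*O²)
s(G, H) = G (s(G, H) = G + 4*0² = G + 4*0 = G + 0 = G)
((149 - 172)/(9 - 1))*K(-8, s(U, 6)) + 245 = ((149 - 172)/(9 - 1))*(-8*3) + 245 = -23/8*(-24) + 245 = 69 + 245 = 314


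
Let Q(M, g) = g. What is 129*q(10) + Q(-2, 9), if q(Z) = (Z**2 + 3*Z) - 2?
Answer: 16521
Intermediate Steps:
q(Z) = -2 + Z**2 + 3*Z
129*q(10) + Q(-2, 9) = 129*(-2 + 10**2 + 3*10) + 9 = 129*(-2 + 100 + 30) + 9 = 129*128 + 9 = 16512 + 9 = 16521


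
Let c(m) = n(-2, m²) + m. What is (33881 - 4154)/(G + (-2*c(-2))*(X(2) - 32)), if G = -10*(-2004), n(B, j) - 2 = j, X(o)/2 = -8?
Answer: 9909/6808 ≈ 1.4555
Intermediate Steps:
X(o) = -16 (X(o) = 2*(-8) = -16)
n(B, j) = 2 + j
c(m) = 2 + m + m² (c(m) = (2 + m²) + m = 2 + m + m²)
G = 20040
(33881 - 4154)/(G + (-2*c(-2))*(X(2) - 32)) = (33881 - 4154)/(20040 + (-2*(2 - 2 + (-2)²))*(-16 - 32)) = 29727/(20040 - 2*(2 - 2 + 4)*(-48)) = 29727/(20040 - 2*4*(-48)) = 29727/(20040 - 8*(-48)) = 29727/(20040 + 384) = 29727/20424 = 29727*(1/20424) = 9909/6808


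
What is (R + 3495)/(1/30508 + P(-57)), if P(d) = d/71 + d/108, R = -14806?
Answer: 55125889083/6484697 ≈ 8500.9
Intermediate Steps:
P(d) = 179*d/7668 (P(d) = d*(1/71) + d*(1/108) = d/71 + d/108 = 179*d/7668)
(R + 3495)/(1/30508 + P(-57)) = (-14806 + 3495)/(1/30508 + (179/7668)*(-57)) = -11311/(1/30508 - 3401/2556) = -11311/(-6484697/4873653) = -11311*(-4873653/6484697) = 55125889083/6484697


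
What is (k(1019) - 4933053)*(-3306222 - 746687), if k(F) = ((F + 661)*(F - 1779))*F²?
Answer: 5373282950710744377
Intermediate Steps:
k(F) = F²*(-1779 + F)*(661 + F) (k(F) = ((661 + F)*(-1779 + F))*F² = ((-1779 + F)*(661 + F))*F² = F²*(-1779 + F)*(661 + F))
(k(1019) - 4933053)*(-3306222 - 746687) = (1019²*(-1175919 + 1019² - 1118*1019) - 4933053)*(-3306222 - 746687) = (1038361*(-1175919 + 1038361 - 1139242) - 4933053)*(-4052909) = (1038361*(-1276800) - 4933053)*(-4052909) = (-1325779324800 - 4933053)*(-4052909) = -1325784257853*(-4052909) = 5373282950710744377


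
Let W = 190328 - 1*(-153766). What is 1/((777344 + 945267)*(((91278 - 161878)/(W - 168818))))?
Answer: -43819/30404084150 ≈ -1.4412e-6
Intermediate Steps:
W = 344094 (W = 190328 + 153766 = 344094)
1/((777344 + 945267)*(((91278 - 161878)/(W - 168818)))) = 1/((777344 + 945267)*(((91278 - 161878)/(344094 - 168818)))) = 1/(1722611*((-70600/175276))) = 1/(1722611*((-70600*1/175276))) = 1/(1722611*(-17650/43819)) = (1/1722611)*(-43819/17650) = -43819/30404084150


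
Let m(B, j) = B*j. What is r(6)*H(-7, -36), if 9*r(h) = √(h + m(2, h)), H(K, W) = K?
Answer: -7*√2/3 ≈ -3.2998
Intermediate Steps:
r(h) = √3*√h/9 (r(h) = √(h + 2*h)/9 = √(3*h)/9 = (√3*√h)/9 = √3*√h/9)
r(6)*H(-7, -36) = (√3*√6/9)*(-7) = (√2/3)*(-7) = -7*√2/3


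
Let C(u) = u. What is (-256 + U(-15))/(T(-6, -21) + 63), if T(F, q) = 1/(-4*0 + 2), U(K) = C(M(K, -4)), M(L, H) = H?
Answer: -520/127 ≈ -4.0945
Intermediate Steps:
U(K) = -4
T(F, q) = ½ (T(F, q) = 1/(0 + 2) = 1/2 = ½)
(-256 + U(-15))/(T(-6, -21) + 63) = (-256 - 4)/(½ + 63) = -260/127/2 = -260*2/127 = -520/127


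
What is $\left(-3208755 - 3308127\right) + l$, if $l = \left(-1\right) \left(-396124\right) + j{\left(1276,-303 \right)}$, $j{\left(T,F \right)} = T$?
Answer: $-6119482$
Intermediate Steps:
$l = 397400$ ($l = \left(-1\right) \left(-396124\right) + 1276 = 396124 + 1276 = 397400$)
$\left(-3208755 - 3308127\right) + l = \left(-3208755 - 3308127\right) + 397400 = -6516882 + 397400 = -6119482$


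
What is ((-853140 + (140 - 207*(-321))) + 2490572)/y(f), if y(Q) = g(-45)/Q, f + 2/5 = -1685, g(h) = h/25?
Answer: 4786589371/3 ≈ 1.5955e+9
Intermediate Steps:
g(h) = h/25 (g(h) = h*(1/25) = h/25)
f = -8427/5 (f = -2/5 - 1685 = -8427/5 ≈ -1685.4)
y(Q) = -9/(5*Q) (y(Q) = ((1/25)*(-45))/Q = -9/(5*Q))
((-853140 + (140 - 207*(-321))) + 2490572)/y(f) = ((-853140 + (140 - 207*(-321))) + 2490572)/((-9/(5*(-8427/5)))) = ((-853140 + (140 + 66447)) + 2490572)/((-9/5*(-5/8427))) = ((-853140 + 66587) + 2490572)/(3/2809) = (-786553 + 2490572)*(2809/3) = 1704019*(2809/3) = 4786589371/3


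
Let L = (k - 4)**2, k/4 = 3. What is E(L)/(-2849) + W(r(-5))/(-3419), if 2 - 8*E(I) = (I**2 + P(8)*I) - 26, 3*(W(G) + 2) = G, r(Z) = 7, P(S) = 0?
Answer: 10425671/58444386 ≈ 0.17839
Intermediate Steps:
k = 12 (k = 4*3 = 12)
W(G) = -2 + G/3
L = 64 (L = (12 - 4)**2 = 8**2 = 64)
E(I) = 7/2 - I**2/8 (E(I) = 1/4 - ((I**2 + 0*I) - 26)/8 = 1/4 - ((I**2 + 0) - 26)/8 = 1/4 - (I**2 - 26)/8 = 1/4 - (-26 + I**2)/8 = 1/4 + (13/4 - I**2/8) = 7/2 - I**2/8)
E(L)/(-2849) + W(r(-5))/(-3419) = (7/2 - 1/8*64**2)/(-2849) + (-2 + (1/3)*7)/(-3419) = (7/2 - 1/8*4096)*(-1/2849) + (-2 + 7/3)*(-1/3419) = (7/2 - 512)*(-1/2849) + (1/3)*(-1/3419) = -1017/2*(-1/2849) - 1/10257 = 1017/5698 - 1/10257 = 10425671/58444386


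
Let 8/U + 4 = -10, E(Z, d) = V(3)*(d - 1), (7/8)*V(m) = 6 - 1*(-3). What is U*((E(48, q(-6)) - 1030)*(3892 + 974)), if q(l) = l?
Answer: 21449328/7 ≈ 3.0642e+6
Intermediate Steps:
V(m) = 72/7 (V(m) = 8*(6 - 1*(-3))/7 = 8*(6 + 3)/7 = (8/7)*9 = 72/7)
E(Z, d) = -72/7 + 72*d/7 (E(Z, d) = 72*(d - 1)/7 = 72*(-1 + d)/7 = -72/7 + 72*d/7)
U = -4/7 (U = 8/(-4 - 10) = 8/(-14) = 8*(-1/14) = -4/7 ≈ -0.57143)
U*((E(48, q(-6)) - 1030)*(3892 + 974)) = -4*((-72/7 + (72/7)*(-6)) - 1030)*(3892 + 974)/7 = -4*((-72/7 - 432/7) - 1030)*4866/7 = -4*(-72 - 1030)*4866/7 = -(-4408)*4866/7 = -4/7*(-5362332) = 21449328/7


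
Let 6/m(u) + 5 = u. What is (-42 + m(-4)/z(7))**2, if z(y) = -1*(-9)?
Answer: 1290496/729 ≈ 1770.2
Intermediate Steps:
z(y) = 9
m(u) = 6/(-5 + u)
(-42 + m(-4)/z(7))**2 = (-42 + (6/(-5 - 4))/9)**2 = (-42 + (6/(-9))*(1/9))**2 = (-42 + (6*(-1/9))*(1/9))**2 = (-42 - 2/3*1/9)**2 = (-42 - 2/27)**2 = (-1136/27)**2 = 1290496/729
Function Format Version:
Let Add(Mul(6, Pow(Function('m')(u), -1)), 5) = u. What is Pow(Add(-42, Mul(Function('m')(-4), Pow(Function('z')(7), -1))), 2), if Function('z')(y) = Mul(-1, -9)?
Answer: Rational(1290496, 729) ≈ 1770.2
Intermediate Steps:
Function('z')(y) = 9
Function('m')(u) = Mul(6, Pow(Add(-5, u), -1))
Pow(Add(-42, Mul(Function('m')(-4), Pow(Function('z')(7), -1))), 2) = Pow(Add(-42, Mul(Mul(6, Pow(Add(-5, -4), -1)), Pow(9, -1))), 2) = Pow(Add(-42, Mul(Mul(6, Pow(-9, -1)), Rational(1, 9))), 2) = Pow(Add(-42, Mul(Mul(6, Rational(-1, 9)), Rational(1, 9))), 2) = Pow(Add(-42, Mul(Rational(-2, 3), Rational(1, 9))), 2) = Pow(Add(-42, Rational(-2, 27)), 2) = Pow(Rational(-1136, 27), 2) = Rational(1290496, 729)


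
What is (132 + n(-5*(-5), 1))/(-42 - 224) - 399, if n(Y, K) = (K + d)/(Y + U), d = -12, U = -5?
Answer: -2125309/5320 ≈ -399.49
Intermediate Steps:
n(Y, K) = (-12 + K)/(-5 + Y) (n(Y, K) = (K - 12)/(Y - 5) = (-12 + K)/(-5 + Y))
(132 + n(-5*(-5), 1))/(-42 - 224) - 399 = (132 + (-12 + 1)/(-5 - 5*(-5)))/(-42 - 224) - 399 = (132 - 11/(-5 + 25))/(-266) - 399 = (132 - 11/20)*(-1/266) - 399 = (2629/20)*(-1/266) - 399 = -2629/5320 - 399 = -2125309/5320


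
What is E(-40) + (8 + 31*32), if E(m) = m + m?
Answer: 920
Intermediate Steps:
E(m) = 2*m
E(-40) + (8 + 31*32) = 2*(-40) + (8 + 31*32) = -80 + (8 + 992) = -80 + 1000 = 920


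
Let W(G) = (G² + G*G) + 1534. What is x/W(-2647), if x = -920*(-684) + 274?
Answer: 314777/7007376 ≈ 0.044921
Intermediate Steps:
x = 629554 (x = 629280 + 274 = 629554)
W(G) = 1534 + 2*G² (W(G) = (G² + G²) + 1534 = 2*G² + 1534 = 1534 + 2*G²)
x/W(-2647) = 629554/(1534 + 2*(-2647)²) = 629554/(1534 + 2*7006609) = 629554/(1534 + 14013218) = 629554/14014752 = 629554*(1/14014752) = 314777/7007376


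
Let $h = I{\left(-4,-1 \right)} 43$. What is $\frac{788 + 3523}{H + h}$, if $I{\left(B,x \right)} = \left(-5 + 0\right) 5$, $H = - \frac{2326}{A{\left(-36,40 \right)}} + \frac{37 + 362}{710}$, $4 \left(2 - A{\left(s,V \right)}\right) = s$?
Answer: $- \frac{3740990}{1115869} \approx -3.3525$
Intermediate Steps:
$A{\left(s,V \right)} = 2 - \frac{s}{4}$
$H = - \frac{1647071}{7810}$ ($H = - \frac{2326}{2 - -9} + \frac{37 + 362}{710} = - \frac{2326}{2 + 9} + 399 \cdot \frac{1}{710} = - \frac{2326}{11} + \frac{399}{710} = - \frac{1647071}{7810} \approx -210.89$)
$I{\left(B,x \right)} = -25$ ($I{\left(B,x \right)} = \left(-5\right) 5 = -25$)
$h = -1075$ ($h = \left(-25\right) 43 = -1075$)
$\frac{788 + 3523}{H + h} = \frac{788 + 3523}{- \frac{1647071}{7810} - 1075} = \frac{4311}{- \frac{10042821}{7810}} = 4311 \left(- \frac{7810}{10042821}\right) = - \frac{3740990}{1115869}$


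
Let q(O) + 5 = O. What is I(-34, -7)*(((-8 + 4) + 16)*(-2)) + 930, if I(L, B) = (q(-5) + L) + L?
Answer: 2802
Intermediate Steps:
q(O) = -5 + O
I(L, B) = -10 + 2*L (I(L, B) = ((-5 - 5) + L) + L = (-10 + L) + L = -10 + 2*L)
I(-34, -7)*(((-8 + 4) + 16)*(-2)) + 930 = (-10 + 2*(-34))*(((-8 + 4) + 16)*(-2)) + 930 = (-10 - 68)*((-4 + 16)*(-2)) + 930 = -936*(-2) + 930 = -78*(-24) + 930 = 1872 + 930 = 2802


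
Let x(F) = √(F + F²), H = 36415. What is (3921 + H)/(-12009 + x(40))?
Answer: -484395024/144214441 - 80672*√410/144214441 ≈ -3.3702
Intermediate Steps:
(3921 + H)/(-12009 + x(40)) = (3921 + 36415)/(-12009 + √(40*(1 + 40))) = 40336/(-12009 + √(40*41)) = 40336/(-12009 + √1640) = 40336/(-12009 + 2*√410)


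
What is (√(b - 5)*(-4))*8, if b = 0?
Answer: -32*I*√5 ≈ -71.554*I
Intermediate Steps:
(√(b - 5)*(-4))*8 = (√(0 - 5)*(-4))*8 = (√(-5)*(-4))*8 = ((I*√5)*(-4))*8 = -4*I*√5*8 = -32*I*√5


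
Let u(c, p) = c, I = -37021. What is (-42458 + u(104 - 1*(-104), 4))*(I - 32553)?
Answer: 2939501500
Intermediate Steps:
(-42458 + u(104 - 1*(-104), 4))*(I - 32553) = (-42458 + (104 - 1*(-104)))*(-37021 - 32553) = (-42458 + (104 + 104))*(-69574) = (-42458 + 208)*(-69574) = -42250*(-69574) = 2939501500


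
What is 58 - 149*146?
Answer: -21696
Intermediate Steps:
58 - 149*146 = 58 - 21754 = -21696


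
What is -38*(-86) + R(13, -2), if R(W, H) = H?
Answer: 3266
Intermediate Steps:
-38*(-86) + R(13, -2) = -38*(-86) - 2 = 3268 - 2 = 3266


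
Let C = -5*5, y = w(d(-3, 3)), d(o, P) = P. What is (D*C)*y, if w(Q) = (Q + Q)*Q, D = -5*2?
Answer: 4500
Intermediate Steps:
D = -10
w(Q) = 2*Q² (w(Q) = (2*Q)*Q = 2*Q²)
y = 18 (y = 2*3² = 2*9 = 18)
C = -25
(D*C)*y = -10*(-25)*18 = 250*18 = 4500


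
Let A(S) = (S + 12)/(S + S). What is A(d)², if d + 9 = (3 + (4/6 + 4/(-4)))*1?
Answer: 289/1444 ≈ 0.20014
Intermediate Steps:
d = -19/3 (d = -9 + (3 + (4/6 + 4/(-4)))*1 = -9 + (3 + (4*(⅙) + 4*(-¼)))*1 = -9 + (3 + (⅔ - 1))*1 = -9 + (3 - ⅓)*1 = -9 + (8/3)*1 = -9 + 8/3 = -19/3 ≈ -6.3333)
A(S) = (12 + S)/(2*S) (A(S) = (12 + S)/((2*S)) = (12 + S)*(1/(2*S)) = (12 + S)/(2*S))
A(d)² = ((12 - 19/3)/(2*(-19/3)))² = ((½)*(-3/19)*(17/3))² = (-17/38)² = 289/1444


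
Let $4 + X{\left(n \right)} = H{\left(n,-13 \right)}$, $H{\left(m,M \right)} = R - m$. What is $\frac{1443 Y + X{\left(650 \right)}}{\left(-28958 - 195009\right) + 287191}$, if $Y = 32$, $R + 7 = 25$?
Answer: $\frac{11385}{15806} \approx 0.7203$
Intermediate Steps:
$R = 18$ ($R = -7 + 25 = 18$)
$H{\left(m,M \right)} = 18 - m$
$X{\left(n \right)} = 14 - n$ ($X{\left(n \right)} = -4 - \left(-18 + n\right) = 14 - n$)
$\frac{1443 Y + X{\left(650 \right)}}{\left(-28958 - 195009\right) + 287191} = \frac{1443 \cdot 32 + \left(14 - 650\right)}{\left(-28958 - 195009\right) + 287191} = \frac{46176 + \left(14 - 650\right)}{\left(-28958 - 195009\right) + 287191} = \frac{46176 - 636}{-223967 + 287191} = \frac{45540}{63224} = 45540 \cdot \frac{1}{63224} = \frac{11385}{15806}$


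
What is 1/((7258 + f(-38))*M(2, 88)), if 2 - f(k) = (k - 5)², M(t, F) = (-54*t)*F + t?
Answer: -1/51415322 ≈ -1.9449e-8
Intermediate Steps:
M(t, F) = t - 54*F*t (M(t, F) = -54*F*t + t = t - 54*F*t)
f(k) = 2 - (-5 + k)² (f(k) = 2 - (k - 5)² = 2 - (-5 + k)²)
1/((7258 + f(-38))*M(2, 88)) = 1/((7258 + (2 - (-5 - 38)²))*((2*(1 - 54*88)))) = 1/((7258 + (2 - 1*(-43)²))*((2*(1 - 4752)))) = 1/((7258 + (2 - 1*1849))*((2*(-4751)))) = 1/((7258 + (2 - 1849))*(-9502)) = -1/9502/(7258 - 1847) = -1/9502/5411 = (1/5411)*(-1/9502) = -1/51415322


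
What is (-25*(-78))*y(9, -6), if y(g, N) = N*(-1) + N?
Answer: 0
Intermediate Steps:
y(g, N) = 0 (y(g, N) = -N + N = 0)
(-25*(-78))*y(9, -6) = -25*(-78)*0 = 1950*0 = 0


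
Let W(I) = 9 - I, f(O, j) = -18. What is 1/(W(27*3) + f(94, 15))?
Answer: -1/90 ≈ -0.011111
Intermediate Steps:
1/(W(27*3) + f(94, 15)) = 1/((9 - 27*3) - 18) = 1/((9 - 1*81) - 18) = 1/((9 - 81) - 18) = 1/(-72 - 18) = 1/(-90) = -1/90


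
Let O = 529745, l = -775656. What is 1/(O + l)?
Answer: -1/245911 ≈ -4.0665e-6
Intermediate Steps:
1/(O + l) = 1/(529745 - 775656) = 1/(-245911) = -1/245911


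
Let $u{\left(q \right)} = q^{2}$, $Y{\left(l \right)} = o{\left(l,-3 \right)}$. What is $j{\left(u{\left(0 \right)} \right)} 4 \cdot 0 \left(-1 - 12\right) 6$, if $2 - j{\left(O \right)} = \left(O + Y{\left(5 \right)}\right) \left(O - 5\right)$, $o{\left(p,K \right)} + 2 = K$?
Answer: $0$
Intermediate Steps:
$o{\left(p,K \right)} = -2 + K$
$Y{\left(l \right)} = -5$ ($Y{\left(l \right)} = -2 - 3 = -5$)
$j{\left(O \right)} = 2 - \left(-5 + O\right)^{2}$ ($j{\left(O \right)} = 2 - \left(O - 5\right) \left(O - 5\right) = 2 - \left(-5 + O\right) \left(-5 + O\right) = 2 - \left(-5 + O\right)^{2}$)
$j{\left(u{\left(0 \right)} \right)} 4 \cdot 0 \left(-1 - 12\right) 6 = \left(-23 - \left(0^{2}\right)^{2} + 10 \cdot 0^{2}\right) 4 \cdot 0 \left(-1 - 12\right) 6 = \left(-23 - 0^{2} + 10 \cdot 0\right) 4 \cdot 0 \left(-13\right) 6 = \left(-23 - 0 + 0\right) 4 \cdot 0 \left(-13\right) 6 = \left(-23 + 0 + 0\right) 4 \cdot 0 \left(-13\right) 6 = \left(-23\right) 4 \cdot 0 \left(-13\right) 6 = \left(-92\right) 0 \left(-13\right) 6 = 0 \left(-13\right) 6 = 0 \cdot 6 = 0$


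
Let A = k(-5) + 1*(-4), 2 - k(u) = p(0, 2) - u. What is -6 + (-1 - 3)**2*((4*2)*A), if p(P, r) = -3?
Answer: -518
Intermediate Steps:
k(u) = 5 + u (k(u) = 2 - (-3 - u) = 2 + (3 + u) = 5 + u)
A = -4 (A = (5 - 5) + 1*(-4) = 0 - 4 = -4)
-6 + (-1 - 3)**2*((4*2)*A) = -6 + (-1 - 3)**2*((4*2)*(-4)) = -6 + (-4)**2*(8*(-4)) = -6 + 16*(-32) = -6 - 512 = -518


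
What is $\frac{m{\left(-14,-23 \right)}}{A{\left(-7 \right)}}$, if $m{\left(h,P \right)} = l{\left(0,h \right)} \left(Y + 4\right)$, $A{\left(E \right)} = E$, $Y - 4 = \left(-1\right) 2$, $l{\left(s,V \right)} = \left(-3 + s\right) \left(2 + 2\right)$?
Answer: $\frac{72}{7} \approx 10.286$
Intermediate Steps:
$l{\left(s,V \right)} = -12 + 4 s$ ($l{\left(s,V \right)} = \left(-3 + s\right) 4 = -12 + 4 s$)
$Y = 2$ ($Y = 4 - 2 = 2$)
$m{\left(h,P \right)} = -72$ ($m{\left(h,P \right)} = \left(-12 + 4 \cdot 0\right) \left(2 + 4\right) = \left(-12 + 0\right) 6 = \left(-12\right) 6 = -72$)
$\frac{m{\left(-14,-23 \right)}}{A{\left(-7 \right)}} = - \frac{72}{-7} = \left(-72\right) \left(- \frac{1}{7}\right) = \frac{72}{7}$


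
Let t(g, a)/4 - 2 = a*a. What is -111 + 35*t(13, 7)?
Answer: 7029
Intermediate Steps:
t(g, a) = 8 + 4*a² (t(g, a) = 8 + 4*(a*a) = 8 + 4*a²)
-111 + 35*t(13, 7) = -111 + 35*(8 + 4*7²) = -111 + 35*(8 + 4*49) = -111 + 35*(8 + 196) = -111 + 35*204 = -111 + 7140 = 7029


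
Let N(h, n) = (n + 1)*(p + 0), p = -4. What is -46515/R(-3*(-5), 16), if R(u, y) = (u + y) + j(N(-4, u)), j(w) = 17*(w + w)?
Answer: 3101/143 ≈ 21.685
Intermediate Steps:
N(h, n) = -4 - 4*n (N(h, n) = (n + 1)*(-4 + 0) = (1 + n)*(-4) = -4 - 4*n)
j(w) = 34*w (j(w) = 17*(2*w) = 34*w)
R(u, y) = -136 + y - 135*u (R(u, y) = (u + y) + 34*(-4 - 4*u) = (u + y) + (-136 - 136*u) = -136 + y - 135*u)
-46515/R(-3*(-5), 16) = -46515/(-136 + 16 - (-405)*(-5)) = -46515/(-136 + 16 - 135*15) = -46515/(-136 + 16 - 2025) = -46515/(-2145) = -46515*(-1/2145) = 3101/143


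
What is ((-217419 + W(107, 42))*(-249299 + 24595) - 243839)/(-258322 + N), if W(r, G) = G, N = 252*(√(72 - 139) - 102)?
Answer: -6936658722886397/40337511722 - 3077249966847*I*√67/20168755861 ≈ -1.7197e+5 - 1248.9*I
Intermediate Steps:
N = -25704 + 252*I*√67 (N = 252*(√(-67) - 102) = 252*(I*√67 - 102) = 252*(-102 + I*√67) = -25704 + 252*I*√67 ≈ -25704.0 + 2062.7*I)
((-217419 + W(107, 42))*(-249299 + 24595) - 243839)/(-258322 + N) = ((-217419 + 42)*(-249299 + 24595) - 243839)/(-258322 + (-25704 + 252*I*√67)) = (-217377*(-224704) - 243839)/(-284026 + 252*I*√67) = (48845481408 - 243839)/(-284026 + 252*I*√67) = 48845237569/(-284026 + 252*I*√67)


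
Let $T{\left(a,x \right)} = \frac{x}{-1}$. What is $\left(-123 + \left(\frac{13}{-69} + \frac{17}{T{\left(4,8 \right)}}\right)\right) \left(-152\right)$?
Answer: $\frac{1314287}{69} \approx 19048.0$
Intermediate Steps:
$T{\left(a,x \right)} = - x$ ($T{\left(a,x \right)} = x \left(-1\right) = - x$)
$\left(-123 + \left(\frac{13}{-69} + \frac{17}{T{\left(4,8 \right)}}\right)\right) \left(-152\right) = \left(-123 + \left(\frac{13}{-69} + \frac{17}{\left(-1\right) 8}\right)\right) \left(-152\right) = \left(-123 + \left(13 \left(- \frac{1}{69}\right) + \frac{17}{-8}\right)\right) \left(-152\right) = \left(-123 + \left(- \frac{13}{69} + 17 \left(- \frac{1}{8}\right)\right)\right) \left(-152\right) = \left(-123 - \frac{1277}{552}\right) \left(-152\right) = \left(- \frac{69173}{552}\right) \left(-152\right) = \frac{1314287}{69}$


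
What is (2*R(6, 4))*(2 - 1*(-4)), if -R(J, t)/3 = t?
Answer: -144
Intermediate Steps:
R(J, t) = -3*t
(2*R(6, 4))*(2 - 1*(-4)) = (2*(-3*4))*(2 - 1*(-4)) = (2*(-12))*(2 + 4) = -24*6 = -144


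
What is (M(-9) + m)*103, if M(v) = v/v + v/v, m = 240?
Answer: 24926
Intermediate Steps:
M(v) = 2 (M(v) = 1 + 1 = 2)
(M(-9) + m)*103 = (2 + 240)*103 = 242*103 = 24926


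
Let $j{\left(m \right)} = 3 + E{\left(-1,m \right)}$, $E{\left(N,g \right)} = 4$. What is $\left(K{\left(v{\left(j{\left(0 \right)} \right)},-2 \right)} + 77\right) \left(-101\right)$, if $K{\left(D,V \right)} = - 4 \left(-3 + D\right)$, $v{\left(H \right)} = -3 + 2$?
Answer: $-9393$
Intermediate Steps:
$j{\left(m \right)} = 7$ ($j{\left(m \right)} = 3 + 4 = 7$)
$v{\left(H \right)} = -1$
$K{\left(D,V \right)} = 12 - 4 D$
$\left(K{\left(v{\left(j{\left(0 \right)} \right)},-2 \right)} + 77\right) \left(-101\right) = \left(\left(12 - -4\right) + 77\right) \left(-101\right) = \left(\left(12 + 4\right) + 77\right) \left(-101\right) = \left(16 + 77\right) \left(-101\right) = 93 \left(-101\right) = -9393$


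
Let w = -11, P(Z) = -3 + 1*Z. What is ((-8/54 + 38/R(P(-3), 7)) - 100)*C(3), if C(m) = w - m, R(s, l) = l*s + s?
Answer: 152621/108 ≈ 1413.2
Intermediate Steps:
P(Z) = -3 + Z
R(s, l) = s + l*s
C(m) = -11 - m
((-8/54 + 38/R(P(-3), 7)) - 100)*C(3) = ((-8/54 + 38/(((-3 - 3)*(1 + 7)))) - 100)*(-11 - 1*3) = ((-8*1/54 + 38/((-6*8))) - 100)*(-11 - 3) = ((-4/27 + 38/(-48)) - 100)*(-14) = ((-4/27 + 38*(-1/48)) - 100)*(-14) = ((-4/27 - 19/24) - 100)*(-14) = (-203/216 - 100)*(-14) = -21803/216*(-14) = 152621/108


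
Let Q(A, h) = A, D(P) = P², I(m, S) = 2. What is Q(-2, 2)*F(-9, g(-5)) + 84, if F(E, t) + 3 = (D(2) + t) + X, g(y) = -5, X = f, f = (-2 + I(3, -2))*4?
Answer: 92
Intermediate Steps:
f = 0 (f = (-2 + 2)*4 = 0*4 = 0)
X = 0
F(E, t) = 1 + t (F(E, t) = -3 + ((2² + t) + 0) = -3 + ((4 + t) + 0) = -3 + (4 + t) = 1 + t)
Q(-2, 2)*F(-9, g(-5)) + 84 = -2*(1 - 5) + 84 = -2*(-4) + 84 = 8 + 84 = 92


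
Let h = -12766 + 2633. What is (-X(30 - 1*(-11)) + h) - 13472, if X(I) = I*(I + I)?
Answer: -26967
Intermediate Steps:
X(I) = 2*I**2 (X(I) = I*(2*I) = 2*I**2)
h = -10133
(-X(30 - 1*(-11)) + h) - 13472 = (-2*(30 - 1*(-11))**2 - 10133) - 13472 = (-2*(30 + 11)**2 - 10133) - 13472 = (-2*41**2 - 10133) - 13472 = (-2*1681 - 10133) - 13472 = (-1*3362 - 10133) - 13472 = (-3362 - 10133) - 13472 = -13495 - 13472 = -26967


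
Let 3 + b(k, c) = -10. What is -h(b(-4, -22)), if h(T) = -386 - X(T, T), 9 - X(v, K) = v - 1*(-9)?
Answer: 399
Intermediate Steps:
X(v, K) = -v (X(v, K) = 9 - (v - 1*(-9)) = 9 - (v + 9) = 9 - (9 + v) = 9 + (-9 - v) = -v)
b(k, c) = -13 (b(k, c) = -3 - 10 = -13)
h(T) = -386 + T (h(T) = -386 - (-1)*T = -386 + T)
-h(b(-4, -22)) = -(-386 - 13) = -1*(-399) = 399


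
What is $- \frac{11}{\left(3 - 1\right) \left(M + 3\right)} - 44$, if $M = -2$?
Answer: $- \frac{99}{2} \approx -49.5$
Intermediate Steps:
$- \frac{11}{\left(3 - 1\right) \left(M + 3\right)} - 44 = - \frac{11}{\left(3 - 1\right) \left(-2 + 3\right)} - 44 = - \frac{11}{2 \cdot 1} - 44 = - \frac{11}{2} - 44 = - \frac{99}{2}$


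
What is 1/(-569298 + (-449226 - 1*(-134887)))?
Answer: -1/883637 ≈ -1.1317e-6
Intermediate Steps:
1/(-569298 + (-449226 - 1*(-134887))) = 1/(-569298 + (-449226 + 134887)) = 1/(-569298 - 314339) = 1/(-883637) = -1/883637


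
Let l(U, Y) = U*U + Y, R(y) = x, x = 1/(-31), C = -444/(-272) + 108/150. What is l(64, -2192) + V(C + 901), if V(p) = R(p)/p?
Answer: 90643096076/47606669 ≈ 1904.0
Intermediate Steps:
C = 3999/1700 (C = -444*(-1/272) + 108*(1/150) = 111/68 + 18/25 = 3999/1700 ≈ 2.3524)
x = -1/31 ≈ -0.032258
R(y) = -1/31
l(U, Y) = Y + U**2 (l(U, Y) = U**2 + Y = Y + U**2)
V(p) = -1/(31*p)
l(64, -2192) + V(C + 901) = (-2192 + 64**2) - 1/(31*(3999/1700 + 901)) = (-2192 + 4096) - 1/(31*1535699/1700) = 1904 - 1/31*1700/1535699 = 1904 - 1700/47606669 = 90643096076/47606669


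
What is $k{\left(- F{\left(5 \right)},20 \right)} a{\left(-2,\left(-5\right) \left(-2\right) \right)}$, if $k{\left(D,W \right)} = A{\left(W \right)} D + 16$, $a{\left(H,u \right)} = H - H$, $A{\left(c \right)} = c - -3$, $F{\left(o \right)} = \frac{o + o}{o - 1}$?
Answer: $0$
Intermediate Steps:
$F{\left(o \right)} = \frac{2 o}{-1 + o}$
$A{\left(c \right)} = 3 + c$ ($A{\left(c \right)} = c + 3 = 3 + c$)
$a{\left(H,u \right)} = 0$
$k{\left(D,W \right)} = 16 + D \left(3 + W\right)$ ($k{\left(D,W \right)} = \left(3 + W\right) D + 16 = D \left(3 + W\right) + 16 = 16 + D \left(3 + W\right)$)
$k{\left(- F{\left(5 \right)},20 \right)} a{\left(-2,\left(-5\right) \left(-2\right) \right)} = \left(16 + - \frac{2 \cdot 5}{-1 + 5} \left(3 + 20\right)\right) 0 = \left(16 + - \frac{2 \cdot 5}{4} \cdot 23\right) 0 = \left(16 + \left(-1\right) \frac{5}{2} \cdot 23\right) 0 = \left(16 - \frac{115}{2}\right) 0 = \left(- \frac{83}{2}\right) 0 = 0$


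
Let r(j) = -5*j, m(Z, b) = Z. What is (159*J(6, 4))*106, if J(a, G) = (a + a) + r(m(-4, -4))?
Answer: 539328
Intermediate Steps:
J(a, G) = 20 + 2*a (J(a, G) = (a + a) - 5*(-4) = 2*a + 20 = 20 + 2*a)
(159*J(6, 4))*106 = (159*(20 + 2*6))*106 = (159*(20 + 12))*106 = (159*32)*106 = 5088*106 = 539328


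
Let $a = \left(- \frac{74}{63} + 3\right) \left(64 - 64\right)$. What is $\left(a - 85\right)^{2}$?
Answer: $7225$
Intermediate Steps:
$a = 0$ ($a = \left(\left(-74\right) \frac{1}{63} + 3\right) 0 = \left(- \frac{74}{63} + 3\right) 0 = \frac{115}{63} \cdot 0 = 0$)
$\left(a - 85\right)^{2} = \left(0 - 85\right)^{2} = \left(-85\right)^{2} = 7225$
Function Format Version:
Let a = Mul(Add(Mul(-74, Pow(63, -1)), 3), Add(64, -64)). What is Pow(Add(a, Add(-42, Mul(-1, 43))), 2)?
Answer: 7225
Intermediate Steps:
a = 0 (a = Mul(Add(Mul(-74, Rational(1, 63)), 3), 0) = Mul(Add(Rational(-74, 63), 3), 0) = Mul(Rational(115, 63), 0) = 0)
Pow(Add(a, Add(-42, Mul(-1, 43))), 2) = Pow(Add(0, Add(-42, Mul(-1, 43))), 2) = Pow(Add(0, Add(-42, -43)), 2) = Pow(Add(0, -85), 2) = Pow(-85, 2) = 7225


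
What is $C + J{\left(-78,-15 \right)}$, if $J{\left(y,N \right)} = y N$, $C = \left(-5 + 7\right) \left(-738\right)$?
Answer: $-306$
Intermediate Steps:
$C = -1476$ ($C = 2 \left(-738\right) = -1476$)
$J{\left(y,N \right)} = N y$
$C + J{\left(-78,-15 \right)} = -1476 - -1170 = -1476 + 1170 = -306$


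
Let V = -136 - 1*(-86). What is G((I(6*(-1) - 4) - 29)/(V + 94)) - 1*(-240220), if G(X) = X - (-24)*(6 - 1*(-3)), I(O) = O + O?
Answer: 10579135/44 ≈ 2.4044e+5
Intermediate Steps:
V = -50 (V = -136 + 86 = -50)
I(O) = 2*O
G(X) = 216 + X (G(X) = X - (-24)*(6 + 3) = X - (-24)*9 = X - 1*(-216) = X + 216 = 216 + X)
G((I(6*(-1) - 4) - 29)/(V + 94)) - 1*(-240220) = (216 + (2*(6*(-1) - 4) - 29)/(-50 + 94)) - 1*(-240220) = (216 + (2*(-6 - 4) - 29)/44) + 240220 = (216 + (2*(-10) - 29)*(1/44)) + 240220 = (216 + (-20 - 29)*(1/44)) + 240220 = (216 - 49*1/44) + 240220 = (216 - 49/44) + 240220 = 9455/44 + 240220 = 10579135/44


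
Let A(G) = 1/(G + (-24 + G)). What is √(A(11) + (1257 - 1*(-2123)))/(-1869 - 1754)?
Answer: -3*√1502/7246 ≈ -0.016046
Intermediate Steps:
A(G) = 1/(-24 + 2*G)
√(A(11) + (1257 - 1*(-2123)))/(-1869 - 1754) = √(1/(2*(-12 + 11)) + (1257 - 1*(-2123)))/(-1869 - 1754) = √((½)/(-1) + (1257 + 2123))/(-3623) = √((½)*(-1) + 3380)*(-1/3623) = √(-½ + 3380)*(-1/3623) = √(6759/2)*(-1/3623) = (3*√1502/2)*(-1/3623) = -3*√1502/7246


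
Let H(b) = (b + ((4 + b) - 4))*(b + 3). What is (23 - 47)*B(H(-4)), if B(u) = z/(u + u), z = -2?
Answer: 3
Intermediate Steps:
H(b) = 2*b*(3 + b) (H(b) = (b + b)*(3 + b) = (2*b)*(3 + b) = 2*b*(3 + b))
B(u) = -1/u (B(u) = -2/(u + u) = -2/(2*u) = (1/(2*u))*(-2) = -1/u)
(23 - 47)*B(H(-4)) = (23 - 47)*(-1/(2*(-4)*(3 - 4))) = -(-24)/(2*(-4)*(-1)) = -(-24)/8 = -24*(-1/8) = 3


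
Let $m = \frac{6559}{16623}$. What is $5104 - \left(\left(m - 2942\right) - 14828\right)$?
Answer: $\frac{380227943}{16623} \approx 22874.0$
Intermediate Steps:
$m = \frac{6559}{16623}$ ($m = 6559 \cdot \frac{1}{16623} = \frac{6559}{16623} \approx 0.39457$)
$5104 - \left(\left(m - 2942\right) - 14828\right) = 5104 - \left(\left(\frac{6559}{16623} - 2942\right) - 14828\right) = 5104 - \left(- \frac{48898307}{16623} - 14828\right) = 5104 - - \frac{295384151}{16623} = 5104 + \frac{295384151}{16623} = \frac{380227943}{16623}$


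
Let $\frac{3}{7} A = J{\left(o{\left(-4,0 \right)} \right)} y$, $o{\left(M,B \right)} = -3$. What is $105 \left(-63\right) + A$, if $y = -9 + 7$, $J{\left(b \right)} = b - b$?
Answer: $-6615$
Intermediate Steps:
$J{\left(b \right)} = 0$
$y = -2$
$A = 0$ ($A = \frac{7 \cdot 0 \left(-2\right)}{3} = \frac{7}{3} \cdot 0 = 0$)
$105 \left(-63\right) + A = 105 \left(-63\right) + 0 = -6615 + 0 = -6615$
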